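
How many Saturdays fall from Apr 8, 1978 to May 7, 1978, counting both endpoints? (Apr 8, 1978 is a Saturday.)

Apr 8, 1978 is a Saturday; the first Saturday on or after it is Apr 8, 1978.
From Apr 8, 1978 to May 7, 1978: 22 + 7 = 29 days (rest of Apr, May).
29 ÷ 7 = 4 full weeks with remainder 1, so 4 more Saturdays after the first → 5.

5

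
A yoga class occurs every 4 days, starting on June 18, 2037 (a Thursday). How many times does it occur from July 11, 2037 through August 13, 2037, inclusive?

9

Occurrences land 4·i days after June 18, 2037 for i = 0, 1, 2, …
July 11, 2037 is 23 days after the start; 23 ÷ 4 = 5 remainder 3; since the remainder is 3, round up to i = 6. First occurrence in the window: #7 on July 12, 2037 (6×4 = 24 days in).
August 13, 2037 is 56 days after the start; 56 ÷ 4 = 14 remainder 0. Last occurrence in the window: #15 on August 13, 2037.
Occurrences #7 through #15: 9 in total.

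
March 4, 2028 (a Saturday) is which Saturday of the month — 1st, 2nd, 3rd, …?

1st

Day 4 falls in week ⌈4/7⌉ of the month.
Days 1–7 hold the 1st Saturday, 8–14 the 2nd, 15–21 the 3rd, 22–28 the 4th, 29–31 the 5th.
4 is in the range for the 1st.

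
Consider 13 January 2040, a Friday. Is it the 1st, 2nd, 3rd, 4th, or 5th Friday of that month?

2nd

Day 13 falls in week ⌈13/7⌉ of the month.
Days 1–7 hold the 1st Friday, 8–14 the 2nd, 15–21 the 3rd, 22–28 the 4th, 29–31 the 5th.
13 is in the range for the 2nd.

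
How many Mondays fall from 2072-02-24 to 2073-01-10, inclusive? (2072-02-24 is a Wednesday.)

2072-02-24 is a Wednesday; the first Monday on or after it is 2072-02-29 (5 days later).
From 2072-02-29 to 2073-01-10: 306 + 10 = 316 days (rest of 2072, to 2073-01-10 in 2073).
316 ÷ 7 = 45 full weeks with remainder 1, so 45 more Mondays after the first → 46.

46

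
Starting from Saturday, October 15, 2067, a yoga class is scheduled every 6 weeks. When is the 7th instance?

The 7th occurrence is 6 intervals after the first: 6 × 42 = 252 days after October 15, 2067.
October has 31 days — 16 days to the end of October leaves 236.
November has 30 days (206 left).
December has 31 days (175 left).
January has 31 days (144 left).
February has 29 days (115 left).
March has 31 days (84 left).
April has 30 days (54 left).
May has 31 days (23 left).
23 days into June → June 23, 2068.

June 23, 2068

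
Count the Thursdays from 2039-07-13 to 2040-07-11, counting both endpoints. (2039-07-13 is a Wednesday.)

2039-07-13 is a Wednesday; the first Thursday on or after it is 2039-07-14 (1 day later).
From 2039-07-14 to 2040-07-11: 170 + 193 = 363 days (rest of 2039, to 2040-07-11 in 2040).
363 ÷ 7 = 51 full weeks with remainder 6, so 51 more Thursdays after the first → 52.

52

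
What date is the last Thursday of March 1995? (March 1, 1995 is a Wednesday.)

March 1995 begins on a Wednesday, so the first Thursday is March 2 (1 day later).
March 1995 has 31 days. Adding weeks: 2, 9, 16, 23, 30 — the last one ≤ 31 is the 30th.

1995-03-30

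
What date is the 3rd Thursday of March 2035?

March 2035 begins on a Thursday, so the first Thursday is March 1.
The 3rd Thursday is 2 weeks later: 1 + 14 = 15.

March 15, 2035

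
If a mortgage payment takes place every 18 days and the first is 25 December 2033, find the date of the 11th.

23 June 2034

The 11th occurrence is 10 intervals after the first: 10 × 18 = 180 days after 25 December 2033.
December has 31 days — 6 days to the end of December leaves 174.
January has 31 days (143 left).
February has 28 days (115 left).
March has 31 days (84 left).
April has 30 days (54 left).
May has 31 days (23 left).
23 days into June → 23 June 2034.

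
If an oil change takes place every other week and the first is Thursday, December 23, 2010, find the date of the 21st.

The 21st occurrence is 20 intervals after the first: 20 × 14 = 280 days after December 23, 2010.
December has 31 days — 8 days to the end of December leaves 272.
January has 31 days (241 left).
February has 28 days (213 left).
March has 31 days (182 left).
April has 30 days (152 left).
May has 31 days (121 left).
June has 30 days (91 left).
July has 31 days (60 left).
August has 31 days (29 left).
29 days into September → September 29, 2011.

September 29, 2011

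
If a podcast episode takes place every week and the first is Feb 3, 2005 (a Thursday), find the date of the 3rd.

Feb 17, 2005

The 3rd occurrence is 2 intervals after the first: 2 × 7 = 14 days after Feb 3, 2005.
14 days later is Feb 17, 2005.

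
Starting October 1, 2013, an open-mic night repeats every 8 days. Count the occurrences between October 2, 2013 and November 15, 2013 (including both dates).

Occurrences land 8·i days after October 1, 2013 for i = 0, 1, 2, …
October 2, 2013 is 1 day after the start; 1 ÷ 8 = 0 remainder 1; since the remainder is 1, round up to i = 1. First occurrence in the window: #2 on October 9, 2013 (1×8 = 8 days in).
November 15, 2013 is 45 days after the start; 45 ÷ 8 = 5 remainder 5. Last occurrence in the window: #6 on November 10, 2013.
Occurrences #2 through #6: 5 in total.

5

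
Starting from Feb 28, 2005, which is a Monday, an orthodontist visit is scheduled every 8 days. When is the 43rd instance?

Jan 30, 2006

The 43rd occurrence is 42 intervals after the first: 42 × 8 = 336 days after Feb 28, 2005.
Feb has 28 days — 0 days to the end of Feb leaves 336.
Mar has 31 days (305 left).
Apr has 30 days (275 left).
May has 31 days (244 left).
Jun has 30 days (214 left).
Jul has 31 days (183 left).
Aug has 31 days (152 left).
Sep has 30 days (122 left).
Oct has 31 days (91 left).
Nov has 30 days (61 left).
Dec has 31 days (30 left).
30 days into Jan → Jan 30, 2006.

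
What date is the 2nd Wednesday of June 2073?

The first Wednesday of June 2073 is June 7.
The 2nd Wednesday is 1 weeks later: 7 + 7 = 14.

June 14, 2073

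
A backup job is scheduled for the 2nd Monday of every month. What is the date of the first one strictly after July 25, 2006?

July 2006 starts on a Saturday; its first Monday is the 3rd, so the 2nd Monday is the 10th — July 10, 2006.
That is not after July 25, 2006, so look at August 2006.
August 2006 starts on a Tuesday; its first Monday is the 7th, so the 2nd Monday is the 14th — August 14, 2006.

August 14, 2006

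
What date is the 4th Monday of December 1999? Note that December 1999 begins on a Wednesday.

December 27, 1999

December 1999 begins on a Wednesday, so the first Monday is December 6 (5 days later).
The 4th Monday is 3 weeks later: 6 + 21 = 27.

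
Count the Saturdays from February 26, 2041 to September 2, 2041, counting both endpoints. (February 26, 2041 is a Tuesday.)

27

February 26, 2041 is a Tuesday; the first Saturday on or after it is March 2, 2041 (4 days later).
From March 2, 2041 to September 2, 2041: 29 + 30 + 31 + 30 + 31 + 31 + 2 = 184 days (rest of March, April, May, June, July, August, September).
184 ÷ 7 = 26 full weeks with remainder 2, so 26 more Saturdays after the first → 27.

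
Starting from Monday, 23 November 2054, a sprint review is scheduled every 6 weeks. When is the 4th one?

29 March 2055

The 4th occurrence is 3 intervals after the first: 3 × 42 = 126 days after 23 November 2054.
November has 30 days — 7 days to the end of November leaves 119.
December has 31 days (88 left).
January has 31 days (57 left).
February has 28 days (29 left).
29 days into March → 29 March 2055.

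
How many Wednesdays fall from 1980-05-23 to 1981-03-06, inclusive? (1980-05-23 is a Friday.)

41

1980-05-23 is a Friday; the first Wednesday on or after it is 1980-05-28 (5 days later).
From 1980-05-28 to 1981-03-06: 3 + 30 + 31 + 31 + 30 + 31 + 30 + 31 + 31 + 28 + 6 = 282 days (rest of May, June, July, August, September, October, November, December, January, February, March).
282 ÷ 7 = 40 full weeks with remainder 2, so 40 more Wednesdays after the first → 41.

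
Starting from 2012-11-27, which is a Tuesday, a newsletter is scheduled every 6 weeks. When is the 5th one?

The 5th occurrence is 4 intervals after the first: 4 × 42 = 168 days after 2012-11-27.
November has 30 days — 3 days to the end of November leaves 165.
December has 31 days (134 left).
January has 31 days (103 left).
February has 28 days (75 left).
March has 31 days (44 left).
April has 30 days (14 left).
14 days into May → 2013-05-14.

2013-05-14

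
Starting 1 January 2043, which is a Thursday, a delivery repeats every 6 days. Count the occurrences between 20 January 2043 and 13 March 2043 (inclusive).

Occurrences land 6·i days after 1 January 2043 for i = 0, 1, 2, …
20 January 2043 is 19 days after the start; 19 ÷ 6 = 3 remainder 1; since the remainder is 1, round up to i = 4. First occurrence in the window: #5 on 25 January 2043 (4×6 = 24 days in).
13 March 2043 is 71 days after the start; 71 ÷ 6 = 11 remainder 5. Last occurrence in the window: #12 on 8 March 2043.
Occurrences #5 through #12: 8 in total.

8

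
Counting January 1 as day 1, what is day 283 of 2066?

Oct 10, 2066

Jan has 31 days (283 − 31 = 252 remain).
Feb has 28 days (252 − 28 = 224 remain).
Mar has 31 days (224 − 31 = 193 remain).
Apr has 30 days (193 − 30 = 163 remain).
May has 31 days (163 − 31 = 132 remain).
Jun has 30 days (132 − 30 = 102 remain).
Jul has 31 days (102 − 31 = 71 remain).
Aug has 31 days (71 − 31 = 40 remain).
Sep has 30 days (40 − 30 = 10 remain).
10 into Oct → Oct 10.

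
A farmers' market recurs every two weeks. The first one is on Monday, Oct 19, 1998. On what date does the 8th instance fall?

Jan 25, 1999

The 8th occurrence is 7 intervals after the first: 7 × 14 = 98 days after Oct 19, 1998.
Oct has 31 days — 12 days to the end of Oct leaves 86.
Nov has 30 days (56 left).
Dec has 31 days (25 left).
25 days into Jan → Jan 25, 1999.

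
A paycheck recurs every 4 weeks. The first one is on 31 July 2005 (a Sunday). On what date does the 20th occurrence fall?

The 20th occurrence is 19 intervals after the first: 19 × 28 = 532 days after 31 July 2005.
July has 31 days — 0 days to the end of July leaves 532.
From end of July to end of 2005 is 153 days (379 left).
2006 has 365 days (14 left).
14 days into January → 14 January 2007.

14 January 2007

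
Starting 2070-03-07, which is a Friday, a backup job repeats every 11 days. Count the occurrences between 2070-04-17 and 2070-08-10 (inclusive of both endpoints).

11

Occurrences land 11·i days after 2070-03-07 for i = 0, 1, 2, …
2070-04-17 is 41 days after the start; 41 ÷ 11 = 3 remainder 8; since the remainder is 8, round up to i = 4. First occurrence in the window: #5 on 2070-04-20 (4×11 = 44 days in).
2070-08-10 is 156 days after the start; 156 ÷ 11 = 14 remainder 2. Last occurrence in the window: #15 on 2070-08-08.
Occurrences #5 through #15: 11 in total.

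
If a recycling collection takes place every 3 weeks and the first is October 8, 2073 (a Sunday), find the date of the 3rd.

November 19, 2073

The 3rd occurrence is 2 intervals after the first: 2 × 21 = 42 days after October 8, 2073.
October has 31 days — 23 days to the end of October leaves 19.
19 days into November → November 19, 2073.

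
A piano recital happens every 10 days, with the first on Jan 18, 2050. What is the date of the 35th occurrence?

Dec 24, 2050

The 35th occurrence is 34 intervals after the first: 34 × 10 = 340 days after Jan 18, 2050.
Jan has 31 days — 13 days to the end of Jan leaves 327.
Feb has 28 days (299 left).
Mar has 31 days (268 left).
Apr has 30 days (238 left).
May has 31 days (207 left).
Jun has 30 days (177 left).
Jul has 31 days (146 left).
Aug has 31 days (115 left).
Sep has 30 days (85 left).
Oct has 31 days (54 left).
Nov has 30 days (24 left).
24 days into Dec → Dec 24, 2050.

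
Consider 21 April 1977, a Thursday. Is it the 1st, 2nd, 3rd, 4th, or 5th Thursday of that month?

Day 21 falls in week ⌈21/7⌉ of the month.
Days 1–7 hold the 1st Thursday, 8–14 the 2nd, 15–21 the 3rd, 22–28 the 4th, 29–31 the 5th.
21 is in the range for the 3rd.

3rd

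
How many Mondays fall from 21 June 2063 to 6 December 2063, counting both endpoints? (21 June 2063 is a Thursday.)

21 June 2063 is a Thursday; the first Monday on or after it is 25 June 2063 (4 days later).
From 25 June 2063 to 6 December 2063: 5 + 31 + 31 + 30 + 31 + 30 + 6 = 164 days (rest of June, July, August, September, October, November, December).
164 ÷ 7 = 23 full weeks with remainder 3, so 23 more Mondays after the first → 24.

24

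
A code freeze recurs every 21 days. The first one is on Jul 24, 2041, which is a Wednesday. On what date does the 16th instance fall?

The 16th occurrence is 15 intervals after the first: 15 × 21 = 315 days after Jul 24, 2041.
Jul has 31 days — 7 days to the end of Jul leaves 308.
Aug has 31 days (277 left).
Sep has 30 days (247 left).
Oct has 31 days (216 left).
Nov has 30 days (186 left).
Dec has 31 days (155 left).
Jan has 31 days (124 left).
Feb has 28 days (96 left).
Mar has 31 days (65 left).
Apr has 30 days (35 left).
May has 31 days (4 left).
4 days into Jun → Jun 4, 2042.

Jun 4, 2042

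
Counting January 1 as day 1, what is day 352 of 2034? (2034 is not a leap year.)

2034-12-18

January has 31 days (352 − 31 = 321 remain).
February has 28 days (321 − 28 = 293 remain).
March has 31 days (293 − 31 = 262 remain).
April has 30 days (262 − 30 = 232 remain).
May has 31 days (232 − 31 = 201 remain).
June has 30 days (201 − 30 = 171 remain).
July has 31 days (171 − 31 = 140 remain).
August has 31 days (140 − 31 = 109 remain).
September has 30 days (109 − 30 = 79 remain).
October has 31 days (79 − 31 = 48 remain).
November has 30 days (48 − 30 = 18 remain).
18 into December → December 18.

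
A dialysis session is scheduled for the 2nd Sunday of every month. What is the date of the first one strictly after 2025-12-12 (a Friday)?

December 2025 starts on a Monday; its first Sunday is the 7th, so the 2nd Sunday is the 14th — 2025-12-14.
2025-12-14 is after 2025-12-12, so that is the next one.

2025-12-14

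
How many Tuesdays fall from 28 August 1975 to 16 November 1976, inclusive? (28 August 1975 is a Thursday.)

64

28 August 1975 is a Thursday; the first Tuesday on or after it is 2 September 1975 (5 days later).
From 2 September 1975 to 16 November 1976: 120 + 321 = 441 days (rest of 1975, to 16 November 1976 in 1976).
441 ÷ 7 = 63 full weeks with remainder 0, so 63 more Tuesdays after the first → 64.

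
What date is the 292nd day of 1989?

19 October 1989

January has 31 days (292 − 31 = 261 remain).
February has 28 days (261 − 28 = 233 remain).
March has 31 days (233 − 31 = 202 remain).
April has 30 days (202 − 30 = 172 remain).
May has 31 days (172 − 31 = 141 remain).
June has 30 days (141 − 30 = 111 remain).
July has 31 days (111 − 31 = 80 remain).
August has 31 days (80 − 31 = 49 remain).
September has 30 days (49 − 30 = 19 remain).
19 into October → October 19.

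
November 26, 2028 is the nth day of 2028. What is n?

331

Days in months before November: 31 + 29 + 31 + 30 + 31 + 30 + 31 + 31 + 30 + 31 = 305.
Plus 26 days into November → day 331.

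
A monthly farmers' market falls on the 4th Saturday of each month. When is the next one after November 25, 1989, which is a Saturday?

November 1989 starts on a Wednesday; its first Saturday is the 4th, so the 4th Saturday is the 25th — November 25, 1989.
That is not after November 25, 1989, so look at December 1989.
December 1989 starts on a Friday; its first Saturday is the 2nd, so the 4th Saturday is the 23rd — December 23, 1989.

December 23, 1989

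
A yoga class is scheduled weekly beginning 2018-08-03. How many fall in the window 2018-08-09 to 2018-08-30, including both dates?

Occurrences land 7·i days after 2018-08-03 for i = 0, 1, 2, …
2018-08-09 is 6 days after the start; 6 ÷ 7 = 0 remainder 6; since the remainder is 6, round up to i = 1. First occurrence in the window: #2 on 2018-08-10 (1×7 = 7 days in).
2018-08-30 is 27 days after the start; 27 ÷ 7 = 3 remainder 6. Last occurrence in the window: #4 on 2018-08-24.
Occurrences #2 through #4: 3 in total.

3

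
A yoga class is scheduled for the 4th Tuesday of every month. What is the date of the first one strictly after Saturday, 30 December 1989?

December 1989 starts on a Friday; its first Tuesday is the 5th, so the 4th Tuesday is the 26th — 26 December 1989.
That is not after 30 December 1989, so look at January 1990.
January 1990 starts on a Monday; its first Tuesday is the 2nd, so the 4th Tuesday is the 23rd — 23 January 1990.

23 January 1990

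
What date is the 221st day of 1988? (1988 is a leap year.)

Aug 8, 1988

Jan has 31 days (221 − 31 = 190 remain).
Feb has 29 days (190 − 29 = 161 remain).
Mar has 31 days (161 − 31 = 130 remain).
Apr has 30 days (130 − 30 = 100 remain).
May has 31 days (100 − 31 = 69 remain).
Jun has 30 days (69 − 30 = 39 remain).
Jul has 31 days (39 − 31 = 8 remain).
8 into Aug → Aug 8.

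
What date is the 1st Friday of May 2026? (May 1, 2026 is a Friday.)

2026-05-01

May 2026 begins on a Friday, so the first Friday is May 1.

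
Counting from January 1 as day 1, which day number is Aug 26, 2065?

Days in months before Aug: 31 + 28 + 31 + 30 + 31 + 30 + 31 = 212.
Plus 26 days into Aug → day 238.

238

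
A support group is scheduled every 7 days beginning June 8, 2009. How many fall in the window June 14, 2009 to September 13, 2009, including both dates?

Occurrences land 7·i days after June 8, 2009 for i = 0, 1, 2, …
June 14, 2009 is 6 days after the start; 6 ÷ 7 = 0 remainder 6; since the remainder is 6, round up to i = 1. First occurrence in the window: #2 on June 15, 2009 (1×7 = 7 days in).
September 13, 2009 is 97 days after the start; 97 ÷ 7 = 13 remainder 6. Last occurrence in the window: #14 on September 7, 2009.
Occurrences #2 through #14: 13 in total.

13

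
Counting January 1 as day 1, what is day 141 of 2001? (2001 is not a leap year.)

May 21, 2001

January has 31 days (141 − 31 = 110 remain).
February has 28 days (110 − 28 = 82 remain).
March has 31 days (82 − 31 = 51 remain).
April has 30 days (51 − 30 = 21 remain).
21 into May → May 21.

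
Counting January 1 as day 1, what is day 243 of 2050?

31 August 2050

January has 31 days (243 − 31 = 212 remain).
February has 28 days (212 − 28 = 184 remain).
March has 31 days (184 − 31 = 153 remain).
April has 30 days (153 − 30 = 123 remain).
May has 31 days (123 − 31 = 92 remain).
June has 30 days (92 − 30 = 62 remain).
July has 31 days (62 − 31 = 31 remain).
31 into August → August 31.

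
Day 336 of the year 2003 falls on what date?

Dec 2, 2003

Jan has 31 days (336 − 31 = 305 remain).
Feb has 28 days (305 − 28 = 277 remain).
Mar has 31 days (277 − 31 = 246 remain).
Apr has 30 days (246 − 30 = 216 remain).
May has 31 days (216 − 31 = 185 remain).
Jun has 30 days (185 − 30 = 155 remain).
Jul has 31 days (155 − 31 = 124 remain).
Aug has 31 days (124 − 31 = 93 remain).
Sep has 30 days (93 − 30 = 63 remain).
Oct has 31 days (63 − 31 = 32 remain).
Nov has 30 days (32 − 30 = 2 remain).
2 into Dec → Dec 2.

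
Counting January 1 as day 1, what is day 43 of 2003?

January has 31 days (43 − 31 = 12 remain).
12 into February → February 12.

February 12, 2003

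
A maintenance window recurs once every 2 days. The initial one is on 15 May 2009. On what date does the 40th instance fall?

1 August 2009

The 40th occurrence is 39 intervals after the first: 39 × 2 = 78 days after 15 May 2009.
May has 31 days — 16 days to the end of May leaves 62.
June has 30 days (32 left).
July has 31 days (1 left).
1 day into August → 1 August 2009.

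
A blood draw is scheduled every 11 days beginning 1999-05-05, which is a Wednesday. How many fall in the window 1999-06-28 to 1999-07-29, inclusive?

Occurrences land 11·i days after 1999-05-05 for i = 0, 1, 2, …
1999-06-28 is 54 days after the start; 54 ÷ 11 = 4 remainder 10; since the remainder is 10, round up to i = 5. First occurrence in the window: #6 on 1999-06-29 (5×11 = 55 days in).
1999-07-29 is 85 days after the start; 85 ÷ 11 = 7 remainder 8. Last occurrence in the window: #8 on 1999-07-21.
Occurrences #6 through #8: 3 in total.

3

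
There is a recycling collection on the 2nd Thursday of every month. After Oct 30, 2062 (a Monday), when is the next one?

Oct 2062 starts on a Sunday; its first Thursday is the 5th, so the 2nd Thursday is the 12th — Oct 12, 2062.
That is not after Oct 30, 2062, so look at Nov 2062.
Nov 2062 starts on a Wednesday; its first Thursday is the 2nd, so the 2nd Thursday is the 9th — Nov 9, 2062.

Nov 9, 2062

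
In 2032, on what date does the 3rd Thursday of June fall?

The first Thursday of June 2032 is June 3.
The 3rd Thursday is 2 weeks later: 3 + 14 = 17.

June 17, 2032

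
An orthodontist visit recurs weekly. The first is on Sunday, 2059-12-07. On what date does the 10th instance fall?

2060-02-08

The 10th occurrence is 9 intervals after the first: 9 × 7 = 63 days after 2059-12-07.
December has 31 days — 24 days to the end of December leaves 39.
January has 31 days (8 left).
8 days into February → 2060-02-08.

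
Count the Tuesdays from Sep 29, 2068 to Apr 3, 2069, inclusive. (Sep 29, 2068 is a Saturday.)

27

Sep 29, 2068 is a Saturday; the first Tuesday on or after it is Oct 2, 2068 (3 days later).
From Oct 2, 2068 to Apr 3, 2069: 29 + 30 + 31 + 31 + 28 + 31 + 3 = 183 days (rest of Oct, Nov, Dec, Jan, Feb, Mar, Apr).
183 ÷ 7 = 26 full weeks with remainder 1, so 26 more Tuesdays after the first → 27.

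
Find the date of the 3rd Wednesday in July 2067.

July 2067 begins on a Friday, so the first Wednesday is July 6 (5 days later).
The 3rd Wednesday is 2 weeks later: 6 + 14 = 20.

July 20, 2067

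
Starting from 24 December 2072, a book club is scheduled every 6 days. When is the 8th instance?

4 February 2073

The 8th occurrence is 7 intervals after the first: 7 × 6 = 42 days after 24 December 2072.
December has 31 days — 7 days to the end of December leaves 35.
January has 31 days (4 left).
4 days into February → 4 February 2073.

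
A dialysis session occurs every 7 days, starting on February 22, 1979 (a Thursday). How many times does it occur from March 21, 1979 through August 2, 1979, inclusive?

Occurrences land 7·i days after February 22, 1979 for i = 0, 1, 2, …
March 21, 1979 is 27 days after the start; 27 ÷ 7 = 3 remainder 6; since the remainder is 6, round up to i = 4. First occurrence in the window: #5 on March 22, 1979 (4×7 = 28 days in).
August 2, 1979 is 161 days after the start; 161 ÷ 7 = 23 remainder 0. Last occurrence in the window: #24 on August 2, 1979.
Occurrences #5 through #24: 20 in total.

20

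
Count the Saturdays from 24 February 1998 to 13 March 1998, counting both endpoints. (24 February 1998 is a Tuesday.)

24 February 1998 is a Tuesday; the first Saturday on or after it is 28 February 1998 (4 days later).
From 28 February 1998 to 13 March 1998: 0 + 13 = 13 days (rest of February, March).
13 ÷ 7 = 1 full weeks with remainder 6, so 1 more Saturdays after the first → 2.

2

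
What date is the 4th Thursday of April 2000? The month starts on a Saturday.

April 2000 begins on a Saturday, so the first Thursday is April 6 (5 days later).
The 4th Thursday is 3 weeks later: 6 + 21 = 27.

2000-04-27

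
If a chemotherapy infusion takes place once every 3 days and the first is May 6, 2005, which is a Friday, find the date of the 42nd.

The 42nd occurrence is 41 intervals after the first: 41 × 3 = 123 days after May 6, 2005.
May has 31 days — 25 days to the end of May leaves 98.
Jun has 30 days (68 left).
Jul has 31 days (37 left).
Aug has 31 days (6 left).
6 days into Sep → Sep 6, 2005.

Sep 6, 2005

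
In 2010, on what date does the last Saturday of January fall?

The first Saturday of January 2010 is January 2.
January 2010 has 31 days. Adding weeks: 2, 9, 16, 23, 30 — the last one ≤ 31 is the 30th.

30 January 2010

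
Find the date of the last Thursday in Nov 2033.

Nov 24, 2033

The first Thursday of Nov 2033 is Nov 3.
Nov 2033 has 30 days. Adding weeks: 3, 10, 17, 24 — the last one ≤ 30 is the 24th.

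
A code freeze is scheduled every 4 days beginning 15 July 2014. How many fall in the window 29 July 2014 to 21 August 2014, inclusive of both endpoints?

Occurrences land 4·i days after 15 July 2014 for i = 0, 1, 2, …
29 July 2014 is 14 days after the start; 14 ÷ 4 = 3 remainder 2; since the remainder is 2, round up to i = 4. First occurrence in the window: #5 on 31 July 2014 (4×4 = 16 days in).
21 August 2014 is 37 days after the start; 37 ÷ 4 = 9 remainder 1. Last occurrence in the window: #10 on 20 August 2014.
Occurrences #5 through #10: 6 in total.

6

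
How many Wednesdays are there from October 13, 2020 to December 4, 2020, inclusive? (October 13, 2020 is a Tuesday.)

8

October 13, 2020 is a Tuesday; the first Wednesday on or after it is October 14, 2020 (1 day later).
From October 14, 2020 to December 4, 2020: 17 + 30 + 4 = 51 days (rest of October, November, December).
51 ÷ 7 = 7 full weeks with remainder 2, so 7 more Wednesdays after the first → 8.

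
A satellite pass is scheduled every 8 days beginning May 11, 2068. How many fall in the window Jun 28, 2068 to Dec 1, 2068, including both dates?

20

Occurrences land 8·i days after May 11, 2068 for i = 0, 1, 2, …
Jun 28, 2068 is 48 days after the start; 48 ÷ 8 = 6 remainder 0. First occurrence in the window: #7 on Jun 28, 2068 (6×8 = 48 days in).
Dec 1, 2068 is 204 days after the start; 204 ÷ 8 = 25 remainder 4. Last occurrence in the window: #26 on Nov 27, 2068.
Occurrences #7 through #26: 20 in total.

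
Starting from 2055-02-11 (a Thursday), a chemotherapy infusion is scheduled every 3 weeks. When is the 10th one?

The 10th occurrence is 9 intervals after the first: 9 × 21 = 189 days after 2055-02-11.
February has 28 days — 17 days to the end of February leaves 172.
March has 31 days (141 left).
April has 30 days (111 left).
May has 31 days (80 left).
June has 30 days (50 left).
July has 31 days (19 left).
19 days into August → 2055-08-19.

2055-08-19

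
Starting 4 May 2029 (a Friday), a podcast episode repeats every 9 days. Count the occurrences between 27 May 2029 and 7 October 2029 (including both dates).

Occurrences land 9·i days after 4 May 2029 for i = 0, 1, 2, …
27 May 2029 is 23 days after the start; 23 ÷ 9 = 2 remainder 5; since the remainder is 5, round up to i = 3. First occurrence in the window: #4 on 31 May 2029 (3×9 = 27 days in).
7 October 2029 is 156 days after the start; 156 ÷ 9 = 17 remainder 3. Last occurrence in the window: #18 on 4 October 2029.
Occurrences #4 through #18: 15 in total.

15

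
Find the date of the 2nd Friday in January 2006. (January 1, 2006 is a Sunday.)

13 January 2006

January 2006 begins on a Sunday, so the first Friday is January 6 (5 days later).
The 2nd Friday is 1 weeks later: 6 + 7 = 13.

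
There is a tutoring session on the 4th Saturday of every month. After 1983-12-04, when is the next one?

1983-12-24

December 1983 starts on a Thursday; its first Saturday is the 3rd, so the 4th Saturday is the 24th — 1983-12-24.
1983-12-24 is after 1983-12-04, so that is the next one.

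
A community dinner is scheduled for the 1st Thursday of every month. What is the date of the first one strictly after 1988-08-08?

1988-09-01

August 1988 starts on a Monday, so its 1st Thursday is 1988-08-04 (3 days in).
That is not after 1988-08-08, so look at September 1988.
September 1988 starts on a Thursday, so its 1st Thursday is 1988-09-01.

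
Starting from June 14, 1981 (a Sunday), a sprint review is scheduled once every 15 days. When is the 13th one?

The 13th occurrence is 12 intervals after the first: 12 × 15 = 180 days after June 14, 1981.
June has 30 days — 16 days to the end of June leaves 164.
July has 31 days (133 left).
August has 31 days (102 left).
September has 30 days (72 left).
October has 31 days (41 left).
November has 30 days (11 left).
11 days into December → December 11, 1981.

December 11, 1981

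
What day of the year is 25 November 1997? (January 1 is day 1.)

Days in months before November: 31 + 28 + 31 + 30 + 31 + 30 + 31 + 31 + 30 + 31 = 304.
Plus 25 days into November → day 329.

329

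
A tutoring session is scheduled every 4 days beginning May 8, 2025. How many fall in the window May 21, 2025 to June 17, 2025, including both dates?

7

Occurrences land 4·i days after May 8, 2025 for i = 0, 1, 2, …
May 21, 2025 is 13 days after the start; 13 ÷ 4 = 3 remainder 1; since the remainder is 1, round up to i = 4. First occurrence in the window: #5 on May 24, 2025 (4×4 = 16 days in).
June 17, 2025 is 40 days after the start; 40 ÷ 4 = 10 remainder 0. Last occurrence in the window: #11 on June 17, 2025.
Occurrences #5 through #11: 7 in total.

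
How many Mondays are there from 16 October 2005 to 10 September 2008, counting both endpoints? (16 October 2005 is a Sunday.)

152

16 October 2005 is a Sunday; the first Monday on or after it is 17 October 2005 (1 day later).
From 17 October 2005 to 10 September 2008: 75 + 365 + 365 + 254 = 1059 days (rest of 2005, 2006, 2007, to 10 September 2008 in 2008).
1059 ÷ 7 = 151 full weeks with remainder 2, so 151 more Mondays after the first → 152.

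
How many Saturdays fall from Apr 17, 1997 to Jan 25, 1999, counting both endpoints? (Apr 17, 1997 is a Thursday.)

93

Apr 17, 1997 is a Thursday; the first Saturday on or after it is Apr 19, 1997 (2 days later).
From Apr 19, 1997 to Jan 25, 1999: 256 + 365 + 25 = 646 days (rest of 1997, 1998, to Jan 25, 1999 in 1999).
646 ÷ 7 = 92 full weeks with remainder 2, so 92 more Saturdays after the first → 93.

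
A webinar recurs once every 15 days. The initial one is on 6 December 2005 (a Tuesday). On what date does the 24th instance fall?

The 24th occurrence is 23 intervals after the first: 23 × 15 = 345 days after 6 December 2005.
December has 31 days — 25 days to the end of December leaves 320.
January has 31 days (289 left).
February has 28 days (261 left).
March has 31 days (230 left).
April has 30 days (200 left).
May has 31 days (169 left).
June has 30 days (139 left).
July has 31 days (108 left).
August has 31 days (77 left).
September has 30 days (47 left).
October has 31 days (16 left).
16 days into November → 16 November 2006.

16 November 2006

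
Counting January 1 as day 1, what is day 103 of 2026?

Apr 13, 2026

Jan has 31 days (103 − 31 = 72 remain).
Feb has 28 days (72 − 28 = 44 remain).
Mar has 31 days (44 − 31 = 13 remain).
13 into Apr → Apr 13.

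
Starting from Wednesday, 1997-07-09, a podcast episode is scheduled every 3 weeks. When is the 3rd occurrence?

The 3rd occurrence is 2 intervals after the first: 2 × 21 = 42 days after 1997-07-09.
July has 31 days — 22 days to the end of July leaves 20.
20 days into August → 1997-08-20.

1997-08-20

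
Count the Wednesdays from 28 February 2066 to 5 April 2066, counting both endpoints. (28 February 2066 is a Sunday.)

28 February 2066 is a Sunday; the first Wednesday on or after it is 3 March 2066 (3 days later).
From 3 March 2066 to 5 April 2066: 28 + 5 = 33 days (rest of March, April).
33 ÷ 7 = 4 full weeks with remainder 5, so 4 more Wednesdays after the first → 5.

5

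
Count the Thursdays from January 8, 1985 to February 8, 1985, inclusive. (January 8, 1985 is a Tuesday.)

January 8, 1985 is a Tuesday; the first Thursday on or after it is January 10, 1985 (2 days later).
From January 10, 1985 to February 8, 1985: 21 + 8 = 29 days (rest of January, February).
29 ÷ 7 = 4 full weeks with remainder 1, so 4 more Thursdays after the first → 5.

5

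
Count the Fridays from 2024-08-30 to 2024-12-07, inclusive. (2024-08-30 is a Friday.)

2024-08-30 is a Friday; the first Friday on or after it is 2024-08-30.
From 2024-08-30 to 2024-12-07: 1 + 30 + 31 + 30 + 7 = 99 days (rest of August, September, October, November, December).
99 ÷ 7 = 14 full weeks with remainder 1, so 14 more Fridays after the first → 15.

15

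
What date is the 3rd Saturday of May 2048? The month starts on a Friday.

May 2048 begins on a Friday, so the first Saturday is May 2 (1 day later).
The 3rd Saturday is 2 weeks later: 2 + 14 = 16.

2048-05-16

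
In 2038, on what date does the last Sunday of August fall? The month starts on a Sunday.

August 29, 2038

August 2038 begins on a Sunday, so the first Sunday is August 1.
August 2038 has 31 days. Adding weeks: 1, 8, 15, 22, 29 — the last one ≤ 31 is the 29th.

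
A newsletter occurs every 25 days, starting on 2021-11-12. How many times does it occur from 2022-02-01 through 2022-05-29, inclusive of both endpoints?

Occurrences land 25·i days after 2021-11-12 for i = 0, 1, 2, …
2022-02-01 is 81 days after the start; 81 ÷ 25 = 3 remainder 6; since the remainder is 6, round up to i = 4. First occurrence in the window: #5 on 2022-02-20 (4×25 = 100 days in).
2022-05-29 is 198 days after the start; 198 ÷ 25 = 7 remainder 23. Last occurrence in the window: #8 on 2022-05-06.
Occurrences #5 through #8: 4 in total.

4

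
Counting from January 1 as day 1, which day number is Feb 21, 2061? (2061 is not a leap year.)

Days in months before Feb: 31 = 31.
Plus 21 days into Feb → day 52.

52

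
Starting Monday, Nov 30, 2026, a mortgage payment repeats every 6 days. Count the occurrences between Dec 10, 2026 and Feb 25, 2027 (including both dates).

Occurrences land 6·i days after Nov 30, 2026 for i = 0, 1, 2, …
Dec 10, 2026 is 10 days after the start; 10 ÷ 6 = 1 remainder 4; since the remainder is 4, round up to i = 2. First occurrence in the window: #3 on Dec 12, 2026 (2×6 = 12 days in).
Feb 25, 2027 is 87 days after the start; 87 ÷ 6 = 14 remainder 3. Last occurrence in the window: #15 on Feb 22, 2027.
Occurrences #3 through #15: 13 in total.

13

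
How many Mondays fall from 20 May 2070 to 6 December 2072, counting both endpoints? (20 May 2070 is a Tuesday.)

133

20 May 2070 is a Tuesday; the first Monday on or after it is 26 May 2070 (6 days later).
From 26 May 2070 to 6 December 2072: 219 + 365 + 341 = 925 days (rest of 2070, 2071, to 6 December 2072 in 2072).
925 ÷ 7 = 132 full weeks with remainder 1, so 132 more Mondays after the first → 133.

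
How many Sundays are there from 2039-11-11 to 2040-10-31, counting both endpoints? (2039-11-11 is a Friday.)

2039-11-11 is a Friday; the first Sunday on or after it is 2039-11-13 (2 days later).
From 2039-11-13 to 2040-10-31: 48 + 305 = 353 days (rest of 2039, to 2040-10-31 in 2040).
353 ÷ 7 = 50 full weeks with remainder 3, so 50 more Sundays after the first → 51.

51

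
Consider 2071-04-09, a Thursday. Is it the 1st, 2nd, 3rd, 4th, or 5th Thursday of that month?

Day 9 falls in week ⌈9/7⌉ of the month.
Days 1–7 hold the 1st Thursday, 8–14 the 2nd, 15–21 the 3rd, 22–28 the 4th, 29–31 the 5th.
9 is in the range for the 2nd.

2nd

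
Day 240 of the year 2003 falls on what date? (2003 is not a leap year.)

January has 31 days (240 − 31 = 209 remain).
February has 28 days (209 − 28 = 181 remain).
March has 31 days (181 − 31 = 150 remain).
April has 30 days (150 − 30 = 120 remain).
May has 31 days (120 − 31 = 89 remain).
June has 30 days (89 − 30 = 59 remain).
July has 31 days (59 − 31 = 28 remain).
28 into August → August 28.

28 August 2003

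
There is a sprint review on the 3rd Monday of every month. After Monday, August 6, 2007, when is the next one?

August 2007 starts on a Wednesday; its first Monday is the 6th, so the 3rd Monday is the 20th — August 20, 2007.
August 20, 2007 is after August 6, 2007, so that is the next one.

August 20, 2007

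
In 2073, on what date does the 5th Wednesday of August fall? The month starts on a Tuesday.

August 30, 2073

August 2073 begins on a Tuesday, so the first Wednesday is August 2 (1 day later).
The 5th Wednesday is 4 weeks later: 2 + 28 = 30.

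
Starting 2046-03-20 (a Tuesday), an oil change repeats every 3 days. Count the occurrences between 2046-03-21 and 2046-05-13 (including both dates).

18

Occurrences land 3·i days after 2046-03-20 for i = 0, 1, 2, …
2046-03-21 is 1 day after the start; 1 ÷ 3 = 0 remainder 1; since the remainder is 1, round up to i = 1. First occurrence in the window: #2 on 2046-03-23 (1×3 = 3 days in).
2046-05-13 is 54 days after the start; 54 ÷ 3 = 18 remainder 0. Last occurrence in the window: #19 on 2046-05-13.
Occurrences #2 through #19: 18 in total.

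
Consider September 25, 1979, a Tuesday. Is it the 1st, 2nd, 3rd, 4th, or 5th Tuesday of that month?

Day 25 falls in week ⌈25/7⌉ of the month.
Days 1–7 hold the 1st Tuesday, 8–14 the 2nd, 15–21 the 3rd, 22–28 the 4th, 29–31 the 5th.
25 is in the range for the 4th.

4th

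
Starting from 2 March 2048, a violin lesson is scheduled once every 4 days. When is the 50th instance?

14 September 2048

The 50th occurrence is 49 intervals after the first: 49 × 4 = 196 days after 2 March 2048.
March has 31 days — 29 days to the end of March leaves 167.
April has 30 days (137 left).
May has 31 days (106 left).
June has 30 days (76 left).
July has 31 days (45 left).
August has 31 days (14 left).
14 days into September → 14 September 2048.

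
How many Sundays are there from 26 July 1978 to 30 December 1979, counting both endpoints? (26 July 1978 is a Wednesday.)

26 July 1978 is a Wednesday; the first Sunday on or after it is 30 July 1978 (4 days later).
From 30 July 1978 to 30 December 1979: 154 + 364 = 518 days (rest of 1978, to 30 December 1979 in 1979).
518 ÷ 7 = 74 full weeks with remainder 0, so 74 more Sundays after the first → 75.

75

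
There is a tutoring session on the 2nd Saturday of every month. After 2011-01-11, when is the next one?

January 2011 starts on a Saturday; its first Saturday is the 1st, so the 2nd Saturday is the 8th — 2011-01-08.
That is not after 2011-01-11, so look at February 2011.
February 2011 starts on a Tuesday; its first Saturday is the 5th, so the 2nd Saturday is the 12th — 2011-02-12.

2011-02-12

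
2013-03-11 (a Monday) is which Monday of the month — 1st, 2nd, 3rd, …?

2nd

Day 11 falls in week ⌈11/7⌉ of the month.
Days 1–7 hold the 1st Monday, 8–14 the 2nd, 15–21 the 3rd, 22–28 the 4th, 29–31 the 5th.
11 is in the range for the 2nd.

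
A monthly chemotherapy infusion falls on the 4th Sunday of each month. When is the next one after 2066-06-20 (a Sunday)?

June 2066 starts on a Tuesday; its first Sunday is the 6th, so the 4th Sunday is the 27th — 2066-06-27.
2066-06-27 is after 2066-06-20, so that is the next one.

2066-06-27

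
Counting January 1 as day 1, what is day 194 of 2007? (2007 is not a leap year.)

January has 31 days (194 − 31 = 163 remain).
February has 28 days (163 − 28 = 135 remain).
March has 31 days (135 − 31 = 104 remain).
April has 30 days (104 − 30 = 74 remain).
May has 31 days (74 − 31 = 43 remain).
June has 30 days (43 − 30 = 13 remain).
13 into July → July 13.

July 13, 2007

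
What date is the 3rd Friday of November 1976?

1976-11-19

The first Friday of November 1976 is November 5.
The 3rd Friday is 2 weeks later: 5 + 14 = 19.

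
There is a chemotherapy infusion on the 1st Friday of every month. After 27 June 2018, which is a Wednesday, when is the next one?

June 2018 starts on a Friday, so its 1st Friday is 1 June 2018.
That is not after 27 June 2018, so look at July 2018.
July 2018 starts on a Sunday, so its 1st Friday is 6 July 2018 (5 days in).

6 July 2018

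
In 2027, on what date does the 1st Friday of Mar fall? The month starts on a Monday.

Mar 2027 begins on a Monday, so the first Friday is Mar 5 (4 days later).

Mar 5, 2027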